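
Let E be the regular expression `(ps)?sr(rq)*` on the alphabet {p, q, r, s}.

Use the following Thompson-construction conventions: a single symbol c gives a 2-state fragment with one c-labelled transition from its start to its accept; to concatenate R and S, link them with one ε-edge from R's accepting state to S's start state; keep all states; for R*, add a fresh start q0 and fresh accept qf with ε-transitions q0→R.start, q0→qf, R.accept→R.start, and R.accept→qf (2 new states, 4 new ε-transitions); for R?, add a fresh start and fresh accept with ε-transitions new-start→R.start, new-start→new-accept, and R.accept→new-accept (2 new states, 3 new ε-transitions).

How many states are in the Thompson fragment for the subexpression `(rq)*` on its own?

Fragment for `(rq)*`:
Each of the 2 symbol leaves contributes a 2-state fragment.
  rq → 4 states
  (rq)* → 6 states

6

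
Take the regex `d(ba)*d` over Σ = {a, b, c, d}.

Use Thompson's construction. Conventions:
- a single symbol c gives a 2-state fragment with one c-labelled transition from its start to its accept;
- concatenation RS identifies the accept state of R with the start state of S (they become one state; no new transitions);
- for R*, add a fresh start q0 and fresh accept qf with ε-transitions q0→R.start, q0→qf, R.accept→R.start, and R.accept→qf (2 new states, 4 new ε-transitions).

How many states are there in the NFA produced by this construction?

Per subexpression:
Each of the 4 symbol leaves contributes a 2-state fragment.
  ba = 3 states
  (ba)* = 5 states
  d(ba)*d = 7 states

7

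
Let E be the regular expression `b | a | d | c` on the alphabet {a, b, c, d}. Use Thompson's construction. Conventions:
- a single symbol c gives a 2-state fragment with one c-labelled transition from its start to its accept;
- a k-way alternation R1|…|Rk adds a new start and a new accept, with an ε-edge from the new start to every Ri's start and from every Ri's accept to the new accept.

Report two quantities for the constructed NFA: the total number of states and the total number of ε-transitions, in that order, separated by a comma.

10, 8

By structural recursion:
Each of the 4 symbol leaves contributes 2 states and 0 ε-transitions.
  b | a | d | c : 10 states, 8 ε-transitions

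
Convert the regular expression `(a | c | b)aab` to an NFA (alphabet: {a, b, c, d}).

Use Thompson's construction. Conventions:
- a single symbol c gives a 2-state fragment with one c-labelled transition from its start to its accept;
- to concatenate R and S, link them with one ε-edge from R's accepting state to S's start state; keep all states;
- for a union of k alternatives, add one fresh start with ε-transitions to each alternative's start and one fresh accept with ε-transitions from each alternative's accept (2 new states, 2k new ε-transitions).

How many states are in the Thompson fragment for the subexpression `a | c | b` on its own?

8

Fragment for `a | c | b`:
Each of the 3 symbol leaves contributes a 2-state fragment.
  a | c | b : 8 states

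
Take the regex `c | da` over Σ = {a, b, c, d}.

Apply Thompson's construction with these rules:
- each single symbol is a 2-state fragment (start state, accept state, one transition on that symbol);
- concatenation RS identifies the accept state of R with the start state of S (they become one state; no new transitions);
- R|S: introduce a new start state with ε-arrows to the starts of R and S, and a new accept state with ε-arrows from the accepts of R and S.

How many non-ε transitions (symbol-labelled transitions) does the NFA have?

Per subexpression:
Each of the 3 symbol leaves contributes exactly 1 symbol transition.
  da = 2 symbol transitions
  c | da = 3 symbol transitions

3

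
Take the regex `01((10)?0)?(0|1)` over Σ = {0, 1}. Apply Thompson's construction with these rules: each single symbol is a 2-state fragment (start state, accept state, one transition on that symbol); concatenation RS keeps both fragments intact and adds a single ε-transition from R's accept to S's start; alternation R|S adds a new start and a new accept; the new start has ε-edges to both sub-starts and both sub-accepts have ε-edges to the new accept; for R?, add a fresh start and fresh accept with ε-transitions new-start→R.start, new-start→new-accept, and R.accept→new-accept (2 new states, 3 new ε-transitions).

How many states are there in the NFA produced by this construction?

20

Building bottom-up:
Each of the 7 symbol leaves contributes a 2-state fragment.
  10 : 4 states
  (10)? : 6 states
  (10)?0 : 8 states
  ((10)?0)? : 10 states
  0|1 : 6 states
  01((10)?0)?(0|1) : 20 states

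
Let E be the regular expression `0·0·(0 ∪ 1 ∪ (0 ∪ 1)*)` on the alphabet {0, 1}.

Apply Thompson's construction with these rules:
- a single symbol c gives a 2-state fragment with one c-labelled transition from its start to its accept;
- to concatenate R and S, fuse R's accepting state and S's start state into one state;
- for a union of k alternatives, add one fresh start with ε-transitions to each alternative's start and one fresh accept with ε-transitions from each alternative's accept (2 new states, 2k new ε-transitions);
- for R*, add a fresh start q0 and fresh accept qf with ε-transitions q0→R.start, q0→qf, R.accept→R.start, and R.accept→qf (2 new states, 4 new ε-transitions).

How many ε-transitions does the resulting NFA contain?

14

Building bottom-up:
Each of the 6 symbol leaves contributes 0 ε-transitions.
  0 ∪ 1 — 4 ε-transitions
  (0 ∪ 1)* — 8 ε-transitions
  0 ∪ 1 ∪ (0 ∪ 1)* — 14 ε-transitions
  0·0·(0 ∪ 1 ∪ (0 ∪ 1)*) — 14 ε-transitions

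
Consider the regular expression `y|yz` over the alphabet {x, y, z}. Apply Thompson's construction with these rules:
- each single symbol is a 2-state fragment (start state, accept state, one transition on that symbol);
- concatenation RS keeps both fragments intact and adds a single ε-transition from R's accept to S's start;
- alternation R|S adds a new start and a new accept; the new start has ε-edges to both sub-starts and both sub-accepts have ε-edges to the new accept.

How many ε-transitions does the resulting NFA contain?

Building bottom-up:
Each of the 3 symbol leaves contributes 0 ε-transitions.
  yz → 1 ε-transition
  y|yz → 5 ε-transitions

5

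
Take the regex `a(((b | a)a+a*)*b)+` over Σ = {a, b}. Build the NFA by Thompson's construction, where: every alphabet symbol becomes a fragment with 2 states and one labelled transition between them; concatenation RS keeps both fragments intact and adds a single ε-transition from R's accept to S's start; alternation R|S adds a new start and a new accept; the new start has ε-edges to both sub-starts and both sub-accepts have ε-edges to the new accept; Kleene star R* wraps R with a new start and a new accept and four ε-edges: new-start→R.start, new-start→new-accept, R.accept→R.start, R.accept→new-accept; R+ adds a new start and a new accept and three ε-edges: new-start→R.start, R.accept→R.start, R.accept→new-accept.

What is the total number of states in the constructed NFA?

22

By structural recursion:
Each of the 6 symbol leaves contributes a 2-state fragment.
  b | a → 6 states
  a+ → 4 states
  a* → 4 states
  (b | a)a+a* → 14 states
  ((b | a)a+a*)* → 16 states
  ((b | a)a+a*)*b → 18 states
  (((b | a)a+a*)*b)+ → 20 states
  a(((b | a)a+a*)*b)+ → 22 states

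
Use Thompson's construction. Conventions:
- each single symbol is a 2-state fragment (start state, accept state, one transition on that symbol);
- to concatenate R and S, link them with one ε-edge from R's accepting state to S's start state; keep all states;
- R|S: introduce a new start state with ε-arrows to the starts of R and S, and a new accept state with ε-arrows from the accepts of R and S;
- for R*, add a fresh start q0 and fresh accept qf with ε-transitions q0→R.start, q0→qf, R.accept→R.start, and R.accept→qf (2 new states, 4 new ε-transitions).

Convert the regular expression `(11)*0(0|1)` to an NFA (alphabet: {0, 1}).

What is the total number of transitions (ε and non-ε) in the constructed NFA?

Bottom-up over the parse tree:
Each of the 5 symbol leaves contributes 1 transition (1 symbol, 0 ε).
  11 → 3 transitions (2 symbol, 1 ε)
  (11)* → 7 transitions (2 symbol, 5 ε)
  0|1 → 6 transitions (2 symbol, 4 ε)
  (11)*0(0|1) → 16 transitions (5 symbol, 11 ε)

16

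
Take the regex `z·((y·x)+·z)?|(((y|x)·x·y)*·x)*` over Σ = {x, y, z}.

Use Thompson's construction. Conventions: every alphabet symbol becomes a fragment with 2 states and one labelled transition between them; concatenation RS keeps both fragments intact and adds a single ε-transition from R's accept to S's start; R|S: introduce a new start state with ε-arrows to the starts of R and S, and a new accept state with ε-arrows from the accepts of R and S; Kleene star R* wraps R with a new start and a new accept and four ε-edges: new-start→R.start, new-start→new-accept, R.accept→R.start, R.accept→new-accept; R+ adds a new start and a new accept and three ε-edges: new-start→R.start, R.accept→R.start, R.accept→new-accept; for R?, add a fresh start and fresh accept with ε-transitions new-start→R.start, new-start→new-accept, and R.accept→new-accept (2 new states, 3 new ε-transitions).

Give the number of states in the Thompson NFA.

30

Per subexpression:
Each of the 9 symbol leaves contributes a 2-state fragment.
  y·x — 4 states
  (y·x)+ — 6 states
  (y·x)+·z — 8 states
  ((y·x)+·z)? — 10 states
  z·((y·x)+·z)? — 12 states
  y|x — 6 states
  (y|x)·x·y — 10 states
  ((y|x)·x·y)* — 12 states
  ((y|x)·x·y)*·x — 14 states
  (((y|x)·x·y)*·x)* — 16 states
  z·((y·x)+·z)?|(((y|x)·x·y)*·x)* — 30 states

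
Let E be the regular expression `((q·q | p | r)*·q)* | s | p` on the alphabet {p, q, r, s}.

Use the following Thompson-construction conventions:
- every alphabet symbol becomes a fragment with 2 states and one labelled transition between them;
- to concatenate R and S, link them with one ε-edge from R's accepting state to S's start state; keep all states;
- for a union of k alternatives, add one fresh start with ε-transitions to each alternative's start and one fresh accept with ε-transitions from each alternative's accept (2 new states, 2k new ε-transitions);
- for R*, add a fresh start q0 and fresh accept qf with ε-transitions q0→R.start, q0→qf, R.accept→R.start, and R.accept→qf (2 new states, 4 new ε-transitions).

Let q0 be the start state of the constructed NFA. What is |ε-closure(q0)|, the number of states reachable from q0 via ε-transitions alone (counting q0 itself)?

13

Compute the ε-closure size of each fragment's start state recursively; a symbol fragment's start has no outgoing ε-edge, so its closure is just itself (size 1).
  q·q : same as the first factor's closure: |ε-closure| = 1
  q·q | p | r : |ε-closure| = 1 + 1 + 1 + 1 = 4 (the new accept is not ε-reachable since no branch accepts ε)
  (q·q | p | r)* : |ε-closure| = 1 (new start) + 4 (body) + 1 (new accept) = 6
  (q·q | p | r)*·q : |ε-closure| = 6 + 1 = 7 (closure spills across the concat boundary because the left factor accepts ε)
  ((q·q | p | r)*·q)* : the star's fresh start ε-reaches both the body's start and the fresh accept: |ε-closure| = 2 + 7 = 9
  ((q·q | p | r)*·q)* | s | p : new start ε-reaches every alternative's start; at least one alternative accepts ε, so the union's new accept is reached too: |ε-closure| = 1 + 9 + 1 + 1 + 1 = 13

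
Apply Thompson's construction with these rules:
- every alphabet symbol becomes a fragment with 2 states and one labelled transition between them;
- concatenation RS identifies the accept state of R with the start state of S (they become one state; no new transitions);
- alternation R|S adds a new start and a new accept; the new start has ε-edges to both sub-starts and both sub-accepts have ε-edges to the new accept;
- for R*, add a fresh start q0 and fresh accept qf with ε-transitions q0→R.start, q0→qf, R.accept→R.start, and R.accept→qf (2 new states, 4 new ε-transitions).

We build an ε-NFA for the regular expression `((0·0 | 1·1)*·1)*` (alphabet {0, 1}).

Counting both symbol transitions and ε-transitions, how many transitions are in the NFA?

Building bottom-up:
Each of the 5 symbol leaves contributes 1 transition (1 symbol, 0 ε).
  0·0 = 2 transitions (2 symbol, 0 ε)
  1·1 = 2 transitions (2 symbol, 0 ε)
  0·0 | 1·1 = 8 transitions (4 symbol, 4 ε)
  (0·0 | 1·1)* = 12 transitions (4 symbol, 8 ε)
  (0·0 | 1·1)*·1 = 13 transitions (5 symbol, 8 ε)
  ((0·0 | 1·1)*·1)* = 17 transitions (5 symbol, 12 ε)

17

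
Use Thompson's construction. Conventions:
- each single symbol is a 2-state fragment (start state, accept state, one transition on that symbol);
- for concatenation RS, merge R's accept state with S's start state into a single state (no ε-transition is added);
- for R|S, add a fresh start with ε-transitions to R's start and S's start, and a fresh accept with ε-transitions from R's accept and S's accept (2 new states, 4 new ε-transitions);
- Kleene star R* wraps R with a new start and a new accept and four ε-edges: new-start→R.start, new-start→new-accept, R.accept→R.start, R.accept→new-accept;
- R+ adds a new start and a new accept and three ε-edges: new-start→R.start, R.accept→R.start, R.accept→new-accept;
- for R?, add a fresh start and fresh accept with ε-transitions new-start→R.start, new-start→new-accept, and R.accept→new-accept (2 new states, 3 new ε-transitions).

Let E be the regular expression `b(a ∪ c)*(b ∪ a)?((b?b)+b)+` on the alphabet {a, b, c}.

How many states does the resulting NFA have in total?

25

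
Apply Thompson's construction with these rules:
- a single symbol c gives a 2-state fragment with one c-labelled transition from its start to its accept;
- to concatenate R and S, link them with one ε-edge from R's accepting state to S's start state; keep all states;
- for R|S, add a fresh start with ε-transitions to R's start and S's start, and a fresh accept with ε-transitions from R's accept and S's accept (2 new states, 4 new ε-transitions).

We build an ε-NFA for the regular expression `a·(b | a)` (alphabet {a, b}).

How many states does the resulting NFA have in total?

8

Per subexpression:
Each of the 3 symbol leaves contributes a 2-state fragment.
  b | a : 6 states
  a·(b | a) : 8 states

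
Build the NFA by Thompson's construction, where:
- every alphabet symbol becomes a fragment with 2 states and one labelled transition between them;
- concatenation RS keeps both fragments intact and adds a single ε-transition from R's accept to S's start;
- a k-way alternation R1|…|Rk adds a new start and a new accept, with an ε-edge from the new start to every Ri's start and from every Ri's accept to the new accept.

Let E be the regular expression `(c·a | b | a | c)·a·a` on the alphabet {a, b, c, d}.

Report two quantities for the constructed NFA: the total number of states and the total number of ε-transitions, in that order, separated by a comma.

16, 11

Per subexpression:
Each of the 7 symbol leaves contributes 2 states and 0 ε-transitions.
  c·a : 4 states, 1 ε-transition
  c·a | b | a | c : 12 states, 9 ε-transitions
  (c·a | b | a | c)·a·a : 16 states, 11 ε-transitions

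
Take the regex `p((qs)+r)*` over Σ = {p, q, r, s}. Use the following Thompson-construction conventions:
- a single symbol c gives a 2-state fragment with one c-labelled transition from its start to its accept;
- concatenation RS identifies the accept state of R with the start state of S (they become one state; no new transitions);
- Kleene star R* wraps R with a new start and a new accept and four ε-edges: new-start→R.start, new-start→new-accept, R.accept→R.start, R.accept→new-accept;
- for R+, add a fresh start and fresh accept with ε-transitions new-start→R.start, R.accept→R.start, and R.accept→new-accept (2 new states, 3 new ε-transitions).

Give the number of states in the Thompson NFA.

Recursing over subexpressions:
Each of the 4 symbol leaves contributes a 2-state fragment.
  qs = 3 states
  (qs)+ = 5 states
  (qs)+r = 6 states
  ((qs)+r)* = 8 states
  p((qs)+r)* = 9 states

9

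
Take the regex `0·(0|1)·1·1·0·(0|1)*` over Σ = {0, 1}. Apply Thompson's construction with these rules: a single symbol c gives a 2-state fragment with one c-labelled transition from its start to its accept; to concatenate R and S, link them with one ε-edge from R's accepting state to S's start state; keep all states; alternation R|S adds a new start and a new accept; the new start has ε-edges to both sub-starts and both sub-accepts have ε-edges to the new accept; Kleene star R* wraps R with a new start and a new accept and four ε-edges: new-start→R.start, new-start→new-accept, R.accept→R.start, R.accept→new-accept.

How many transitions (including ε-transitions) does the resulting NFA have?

Per subexpression:
Each of the 8 symbol leaves contributes 1 transition (1 symbol, 0 ε).
  0|1 : 6 transitions (2 symbol, 4 ε)
  0|1 : 6 transitions (2 symbol, 4 ε)
  (0|1)* : 10 transitions (2 symbol, 8 ε)
  0·(0|1)·1·1·0·(0|1)* : 25 transitions (8 symbol, 17 ε)

25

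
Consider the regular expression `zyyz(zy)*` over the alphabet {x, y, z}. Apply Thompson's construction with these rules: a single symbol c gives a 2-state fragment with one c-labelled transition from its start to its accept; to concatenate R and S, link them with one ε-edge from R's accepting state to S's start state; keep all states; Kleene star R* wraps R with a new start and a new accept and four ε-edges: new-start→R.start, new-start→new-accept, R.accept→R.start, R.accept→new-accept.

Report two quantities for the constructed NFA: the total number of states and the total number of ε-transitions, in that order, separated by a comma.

14, 9

Bottom-up over the parse tree:
Each of the 6 symbol leaves contributes 2 states and 0 ε-transitions.
  zy — 4 states, 1 ε-transition
  (zy)* — 6 states, 5 ε-transitions
  zyyz(zy)* — 14 states, 9 ε-transitions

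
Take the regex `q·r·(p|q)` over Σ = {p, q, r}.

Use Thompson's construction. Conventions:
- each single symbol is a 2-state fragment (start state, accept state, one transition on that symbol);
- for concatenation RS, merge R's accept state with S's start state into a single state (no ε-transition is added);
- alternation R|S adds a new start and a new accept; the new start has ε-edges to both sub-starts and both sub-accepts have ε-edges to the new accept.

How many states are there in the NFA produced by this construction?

Bottom-up over the parse tree:
Each of the 4 symbol leaves contributes a 2-state fragment.
  p|q — 6 states
  q·r·(p|q) — 8 states

8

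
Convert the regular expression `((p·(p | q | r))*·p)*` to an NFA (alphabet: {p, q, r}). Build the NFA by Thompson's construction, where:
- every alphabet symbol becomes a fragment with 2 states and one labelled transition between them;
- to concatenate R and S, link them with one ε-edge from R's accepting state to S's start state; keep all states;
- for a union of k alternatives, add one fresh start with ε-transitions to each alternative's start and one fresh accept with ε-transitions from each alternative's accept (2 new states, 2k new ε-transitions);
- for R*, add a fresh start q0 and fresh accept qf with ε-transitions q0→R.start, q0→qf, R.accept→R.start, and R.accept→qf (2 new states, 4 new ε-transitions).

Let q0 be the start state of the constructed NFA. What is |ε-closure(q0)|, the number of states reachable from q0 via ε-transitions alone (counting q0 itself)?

6

Compute the ε-closure size of each fragment's start state recursively; a symbol fragment's start has no outgoing ε-edge, so its closure is just itself (size 1).
  p | q | r — new start ε-reaches every alternative's start; none of them accept ε, so the new accept is not reached: C = 1 + 1 + 1 + 1 = 4
  p·(p | q | r) — C equals the left operand's closure size = 1 (its accept is not ε-reachable, so the closure stops there)
  (p·(p | q | r))* — the star's fresh start ε-reaches both the body's start and the fresh accept: C = 2 + 1 = 3
  (p·(p | q | r))*·p — the left operand accepts ε, so the closure extends into the next operand (via the concat ε-link); C = 3 + 1 = 4
  ((p·(p | q | r))*·p)* — C = 1 (new start) + 4 (body) + 1 (new accept) = 6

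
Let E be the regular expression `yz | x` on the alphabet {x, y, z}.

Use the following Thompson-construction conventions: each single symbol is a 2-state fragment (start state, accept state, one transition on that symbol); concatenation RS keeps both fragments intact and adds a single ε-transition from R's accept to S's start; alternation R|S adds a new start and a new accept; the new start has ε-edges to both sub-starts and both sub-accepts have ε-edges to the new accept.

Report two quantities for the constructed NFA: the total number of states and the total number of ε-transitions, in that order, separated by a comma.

8, 5

By structural recursion:
Each of the 3 symbol leaves contributes 2 states and 0 ε-transitions.
  yz = 4 states, 1 ε-transition
  yz | x = 8 states, 5 ε-transitions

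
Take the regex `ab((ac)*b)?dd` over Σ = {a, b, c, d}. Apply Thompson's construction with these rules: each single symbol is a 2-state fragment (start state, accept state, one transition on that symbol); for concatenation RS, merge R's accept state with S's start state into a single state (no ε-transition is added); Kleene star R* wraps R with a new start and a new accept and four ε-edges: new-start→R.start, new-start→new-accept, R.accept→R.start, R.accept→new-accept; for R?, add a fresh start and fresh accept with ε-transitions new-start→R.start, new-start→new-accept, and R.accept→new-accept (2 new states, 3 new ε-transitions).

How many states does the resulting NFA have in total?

12

Bottom-up over the parse tree:
Each of the 7 symbol leaves contributes a 2-state fragment.
  ac — 3 states
  (ac)* — 5 states
  (ac)*b — 6 states
  ((ac)*b)? — 8 states
  ab((ac)*b)?dd — 12 states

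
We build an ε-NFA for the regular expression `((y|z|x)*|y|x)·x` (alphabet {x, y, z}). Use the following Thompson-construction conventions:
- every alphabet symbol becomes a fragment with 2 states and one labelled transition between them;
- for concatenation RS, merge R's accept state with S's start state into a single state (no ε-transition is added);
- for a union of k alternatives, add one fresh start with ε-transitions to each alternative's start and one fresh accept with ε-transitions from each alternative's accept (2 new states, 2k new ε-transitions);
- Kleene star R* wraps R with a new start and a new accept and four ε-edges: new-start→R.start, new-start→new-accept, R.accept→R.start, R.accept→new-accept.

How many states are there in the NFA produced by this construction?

Building bottom-up:
Each of the 6 symbol leaves contributes a 2-state fragment.
  y|z|x = 8 states
  (y|z|x)* = 10 states
  (y|z|x)*|y|x = 16 states
  ((y|z|x)*|y|x)·x = 17 states

17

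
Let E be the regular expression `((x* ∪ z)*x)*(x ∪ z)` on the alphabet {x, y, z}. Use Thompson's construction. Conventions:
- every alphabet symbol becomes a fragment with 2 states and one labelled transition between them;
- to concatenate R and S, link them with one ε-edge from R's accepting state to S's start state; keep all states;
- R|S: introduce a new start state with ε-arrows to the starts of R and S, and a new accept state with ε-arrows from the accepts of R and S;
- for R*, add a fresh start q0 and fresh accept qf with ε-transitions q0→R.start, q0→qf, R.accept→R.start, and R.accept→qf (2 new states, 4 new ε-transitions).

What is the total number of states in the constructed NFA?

20

Bottom-up over the parse tree:
Each of the 5 symbol leaves contributes a 2-state fragment.
  x* — 4 states
  x* ∪ z — 8 states
  (x* ∪ z)* — 10 states
  (x* ∪ z)*x — 12 states
  ((x* ∪ z)*x)* — 14 states
  x ∪ z — 6 states
  ((x* ∪ z)*x)*(x ∪ z) — 20 states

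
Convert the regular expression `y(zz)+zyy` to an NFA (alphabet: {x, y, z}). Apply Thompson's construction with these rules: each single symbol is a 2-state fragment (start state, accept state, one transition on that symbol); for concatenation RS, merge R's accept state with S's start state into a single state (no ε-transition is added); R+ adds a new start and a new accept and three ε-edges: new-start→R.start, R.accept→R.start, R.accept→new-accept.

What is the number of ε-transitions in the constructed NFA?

3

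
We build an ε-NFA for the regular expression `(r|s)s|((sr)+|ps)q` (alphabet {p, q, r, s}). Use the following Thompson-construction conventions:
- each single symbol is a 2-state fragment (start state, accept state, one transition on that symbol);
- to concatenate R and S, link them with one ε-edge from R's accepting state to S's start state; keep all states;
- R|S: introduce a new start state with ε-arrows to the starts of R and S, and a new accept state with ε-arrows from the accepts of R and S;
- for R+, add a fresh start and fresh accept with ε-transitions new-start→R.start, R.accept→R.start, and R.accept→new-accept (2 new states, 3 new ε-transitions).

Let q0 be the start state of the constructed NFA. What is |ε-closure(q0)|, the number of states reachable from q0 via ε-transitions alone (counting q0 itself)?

8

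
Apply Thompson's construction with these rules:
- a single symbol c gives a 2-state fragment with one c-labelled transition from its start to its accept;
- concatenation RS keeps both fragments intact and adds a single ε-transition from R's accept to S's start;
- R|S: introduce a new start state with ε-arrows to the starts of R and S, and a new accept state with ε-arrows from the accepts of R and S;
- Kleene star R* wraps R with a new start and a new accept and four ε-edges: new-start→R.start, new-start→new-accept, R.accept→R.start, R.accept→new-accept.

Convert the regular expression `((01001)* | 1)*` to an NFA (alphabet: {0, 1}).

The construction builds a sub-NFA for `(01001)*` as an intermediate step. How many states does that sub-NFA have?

12

Fragment for `(01001)*`:
Each of the 5 symbol leaves contributes a 2-state fragment.
  01001 → 10 states
  (01001)* → 12 states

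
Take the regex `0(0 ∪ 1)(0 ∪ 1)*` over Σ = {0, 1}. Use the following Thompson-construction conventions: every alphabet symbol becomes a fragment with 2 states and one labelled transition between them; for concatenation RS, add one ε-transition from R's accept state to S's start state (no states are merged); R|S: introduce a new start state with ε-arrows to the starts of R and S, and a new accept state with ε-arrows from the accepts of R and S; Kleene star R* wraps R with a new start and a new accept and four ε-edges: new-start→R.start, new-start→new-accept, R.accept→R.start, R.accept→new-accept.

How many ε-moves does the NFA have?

14

Per subexpression:
Each of the 5 symbol leaves contributes 0 ε-transitions.
  0 ∪ 1 → 4 ε-transitions
  0 ∪ 1 → 4 ε-transitions
  (0 ∪ 1)* → 8 ε-transitions
  0(0 ∪ 1)(0 ∪ 1)* → 14 ε-transitions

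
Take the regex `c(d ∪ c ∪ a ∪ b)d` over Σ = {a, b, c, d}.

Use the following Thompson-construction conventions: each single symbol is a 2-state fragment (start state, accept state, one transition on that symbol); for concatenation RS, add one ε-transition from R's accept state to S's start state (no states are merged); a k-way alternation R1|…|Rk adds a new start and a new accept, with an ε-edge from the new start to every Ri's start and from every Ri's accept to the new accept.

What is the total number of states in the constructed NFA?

14

Recursing over subexpressions:
Each of the 6 symbol leaves contributes a 2-state fragment.
  d ∪ c ∪ a ∪ b → 10 states
  c(d ∪ c ∪ a ∪ b)d → 14 states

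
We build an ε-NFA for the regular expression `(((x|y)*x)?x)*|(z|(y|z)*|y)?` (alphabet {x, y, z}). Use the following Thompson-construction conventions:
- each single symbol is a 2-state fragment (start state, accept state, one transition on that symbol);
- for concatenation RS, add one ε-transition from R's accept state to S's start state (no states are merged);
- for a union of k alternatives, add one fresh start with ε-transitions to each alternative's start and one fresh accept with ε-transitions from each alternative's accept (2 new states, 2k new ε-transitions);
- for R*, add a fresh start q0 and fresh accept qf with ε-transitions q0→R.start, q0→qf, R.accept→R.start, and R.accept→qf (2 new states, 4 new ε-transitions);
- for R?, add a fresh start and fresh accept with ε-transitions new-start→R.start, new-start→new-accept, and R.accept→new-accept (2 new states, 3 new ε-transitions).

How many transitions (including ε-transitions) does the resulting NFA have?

Recursing over subexpressions:
Each of the 8 symbol leaves contributes 1 transition (1 symbol, 0 ε).
  x|y → 6 transitions (2 symbol, 4 ε)
  (x|y)* → 10 transitions (2 symbol, 8 ε)
  (x|y)*x → 12 transitions (3 symbol, 9 ε)
  ((x|y)*x)? → 15 transitions (3 symbol, 12 ε)
  ((x|y)*x)?x → 17 transitions (4 symbol, 13 ε)
  (((x|y)*x)?x)* → 21 transitions (4 symbol, 17 ε)
  y|z → 6 transitions (2 symbol, 4 ε)
  (y|z)* → 10 transitions (2 symbol, 8 ε)
  z|(y|z)*|y → 18 transitions (4 symbol, 14 ε)
  (z|(y|z)*|y)? → 21 transitions (4 symbol, 17 ε)
  (((x|y)*x)?x)*|(z|(y|z)*|y)? → 46 transitions (8 symbol, 38 ε)

46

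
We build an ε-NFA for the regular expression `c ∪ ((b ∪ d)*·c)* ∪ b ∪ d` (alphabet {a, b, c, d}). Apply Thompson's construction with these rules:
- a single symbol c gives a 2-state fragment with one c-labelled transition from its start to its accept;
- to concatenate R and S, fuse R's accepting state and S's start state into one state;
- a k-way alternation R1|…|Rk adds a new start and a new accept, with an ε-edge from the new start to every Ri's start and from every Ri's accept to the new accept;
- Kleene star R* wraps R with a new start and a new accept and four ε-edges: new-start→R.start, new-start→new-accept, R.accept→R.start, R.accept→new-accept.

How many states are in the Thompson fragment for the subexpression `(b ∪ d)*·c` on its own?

9

Fragment for `(b ∪ d)*·c`:
Each of the 3 symbol leaves contributes a 2-state fragment.
  b ∪ d — 6 states
  (b ∪ d)* — 8 states
  (b ∪ d)*·c — 9 states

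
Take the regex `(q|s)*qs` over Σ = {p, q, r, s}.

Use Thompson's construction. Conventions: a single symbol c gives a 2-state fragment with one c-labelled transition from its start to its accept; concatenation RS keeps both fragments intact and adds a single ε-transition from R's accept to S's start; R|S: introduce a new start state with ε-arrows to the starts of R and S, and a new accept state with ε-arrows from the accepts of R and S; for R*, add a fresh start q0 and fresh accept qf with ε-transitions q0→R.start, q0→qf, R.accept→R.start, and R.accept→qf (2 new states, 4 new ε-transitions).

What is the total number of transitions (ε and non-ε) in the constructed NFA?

14

Bottom-up over the parse tree:
Each of the 4 symbol leaves contributes 1 transition (1 symbol, 0 ε).
  q|s : 6 transitions (2 symbol, 4 ε)
  (q|s)* : 10 transitions (2 symbol, 8 ε)
  (q|s)*qs : 14 transitions (4 symbol, 10 ε)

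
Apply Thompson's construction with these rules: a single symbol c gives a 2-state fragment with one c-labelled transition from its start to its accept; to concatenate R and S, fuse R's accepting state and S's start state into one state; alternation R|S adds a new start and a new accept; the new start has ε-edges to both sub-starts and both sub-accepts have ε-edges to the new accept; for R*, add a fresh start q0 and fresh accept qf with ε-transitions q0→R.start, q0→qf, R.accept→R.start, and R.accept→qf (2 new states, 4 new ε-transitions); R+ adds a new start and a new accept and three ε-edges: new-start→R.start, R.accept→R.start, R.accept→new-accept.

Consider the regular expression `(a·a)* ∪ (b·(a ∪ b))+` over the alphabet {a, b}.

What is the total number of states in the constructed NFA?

16

Per subexpression:
Each of the 5 symbol leaves contributes a 2-state fragment.
  a·a : 3 states
  (a·a)* : 5 states
  a ∪ b : 6 states
  b·(a ∪ b) : 7 states
  (b·(a ∪ b))+ : 9 states
  (a·a)* ∪ (b·(a ∪ b))+ : 16 states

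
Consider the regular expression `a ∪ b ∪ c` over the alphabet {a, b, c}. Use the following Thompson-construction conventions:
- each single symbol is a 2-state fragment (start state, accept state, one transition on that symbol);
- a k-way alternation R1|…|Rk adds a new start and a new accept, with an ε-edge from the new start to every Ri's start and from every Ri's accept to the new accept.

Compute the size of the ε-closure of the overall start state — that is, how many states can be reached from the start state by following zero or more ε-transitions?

Let C(F) = |ε-closure(F.start)| within fragment F, and note whether F accepts ε. Symbol fragments have C = 1 and do not accept ε. Then:
  a ∪ b ∪ c → new start ε-reaches every alternative's start; none of them accept ε, so the new accept is not reached: |ε-closure| = 1 + 1 + 1 + 1 = 4

4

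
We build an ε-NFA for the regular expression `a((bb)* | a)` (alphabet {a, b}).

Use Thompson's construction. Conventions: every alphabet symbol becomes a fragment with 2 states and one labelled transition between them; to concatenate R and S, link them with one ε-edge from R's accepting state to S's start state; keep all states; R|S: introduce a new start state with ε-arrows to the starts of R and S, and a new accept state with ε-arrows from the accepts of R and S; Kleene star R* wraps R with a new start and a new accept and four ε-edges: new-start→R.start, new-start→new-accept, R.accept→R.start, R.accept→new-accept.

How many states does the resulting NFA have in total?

12

Per subexpression:
Each of the 4 symbol leaves contributes a 2-state fragment.
  bb : 4 states
  (bb)* : 6 states
  (bb)* | a : 10 states
  a((bb)* | a) : 12 states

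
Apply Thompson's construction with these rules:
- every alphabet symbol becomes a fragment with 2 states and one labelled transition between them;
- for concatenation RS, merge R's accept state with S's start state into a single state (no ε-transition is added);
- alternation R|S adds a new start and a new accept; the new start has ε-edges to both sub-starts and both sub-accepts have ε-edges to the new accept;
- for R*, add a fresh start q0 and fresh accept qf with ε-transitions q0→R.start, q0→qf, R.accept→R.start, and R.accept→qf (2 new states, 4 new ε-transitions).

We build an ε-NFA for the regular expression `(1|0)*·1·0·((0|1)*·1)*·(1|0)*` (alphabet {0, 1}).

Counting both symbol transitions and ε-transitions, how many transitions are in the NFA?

Building bottom-up:
Each of the 9 symbol leaves contributes 1 transition (1 symbol, 0 ε).
  1|0 : 6 transitions (2 symbol, 4 ε)
  (1|0)* : 10 transitions (2 symbol, 8 ε)
  0|1 : 6 transitions (2 symbol, 4 ε)
  (0|1)* : 10 transitions (2 symbol, 8 ε)
  (0|1)*·1 : 11 transitions (3 symbol, 8 ε)
  ((0|1)*·1)* : 15 transitions (3 symbol, 12 ε)
  1|0 : 6 transitions (2 symbol, 4 ε)
  (1|0)* : 10 transitions (2 symbol, 8 ε)
  (1|0)*·1·0·((0|1)*·1)*·(1|0)* : 37 transitions (9 symbol, 28 ε)

37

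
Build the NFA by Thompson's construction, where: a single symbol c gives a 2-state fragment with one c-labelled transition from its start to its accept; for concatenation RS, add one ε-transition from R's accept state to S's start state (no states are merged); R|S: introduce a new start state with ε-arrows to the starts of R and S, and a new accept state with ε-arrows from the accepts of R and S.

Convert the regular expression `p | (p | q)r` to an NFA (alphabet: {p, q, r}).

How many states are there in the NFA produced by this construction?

Building bottom-up:
Each of the 4 symbol leaves contributes a 2-state fragment.
  p | q : 6 states
  (p | q)r : 8 states
  p | (p | q)r : 12 states

12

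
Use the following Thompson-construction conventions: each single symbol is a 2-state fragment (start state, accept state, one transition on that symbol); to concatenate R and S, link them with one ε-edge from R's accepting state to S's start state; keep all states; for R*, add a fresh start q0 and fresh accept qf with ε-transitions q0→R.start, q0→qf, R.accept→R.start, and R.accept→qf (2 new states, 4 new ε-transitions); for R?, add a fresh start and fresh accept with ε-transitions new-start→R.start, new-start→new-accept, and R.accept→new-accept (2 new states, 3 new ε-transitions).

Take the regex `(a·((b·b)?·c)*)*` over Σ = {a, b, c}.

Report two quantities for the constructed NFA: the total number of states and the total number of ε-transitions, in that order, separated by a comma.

14, 14

Per subexpression:
Each of the 4 symbol leaves contributes 2 states and 0 ε-transitions.
  b·b → 4 states, 1 ε-transition
  (b·b)? → 6 states, 4 ε-transitions
  (b·b)?·c → 8 states, 5 ε-transitions
  ((b·b)?·c)* → 10 states, 9 ε-transitions
  a·((b·b)?·c)* → 12 states, 10 ε-transitions
  (a·((b·b)?·c)*)* → 14 states, 14 ε-transitions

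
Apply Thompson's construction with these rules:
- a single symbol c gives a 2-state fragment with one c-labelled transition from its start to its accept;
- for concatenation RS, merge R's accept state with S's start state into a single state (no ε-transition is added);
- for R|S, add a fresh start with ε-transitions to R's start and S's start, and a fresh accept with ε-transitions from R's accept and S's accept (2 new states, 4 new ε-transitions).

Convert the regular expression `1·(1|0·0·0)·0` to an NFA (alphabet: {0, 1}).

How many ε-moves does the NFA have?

4

By structural recursion:
Each of the 6 symbol leaves contributes 0 ε-transitions.
  0·0·0 → 0 ε-transitions
  1|0·0·0 → 4 ε-transitions
  1·(1|0·0·0)·0 → 4 ε-transitions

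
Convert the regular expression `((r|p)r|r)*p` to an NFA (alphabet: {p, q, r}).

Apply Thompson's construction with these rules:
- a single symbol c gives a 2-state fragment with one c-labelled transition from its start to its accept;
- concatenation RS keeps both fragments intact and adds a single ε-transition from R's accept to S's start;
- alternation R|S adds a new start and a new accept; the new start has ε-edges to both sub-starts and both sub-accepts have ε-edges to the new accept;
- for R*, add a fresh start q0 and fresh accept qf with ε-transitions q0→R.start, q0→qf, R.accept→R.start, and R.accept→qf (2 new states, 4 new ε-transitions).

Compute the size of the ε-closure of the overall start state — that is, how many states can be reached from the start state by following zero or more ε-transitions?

8

Let C(F) = |ε-closure(F.start)| within fragment F, and note whether F accepts ε. Symbol fragments have C = 1 and do not accept ε. Then:
  r|p : new start ε-reaches every alternative's start; none of them accept ε, so the new accept is not reached: C = 1 + 1 + 1 = 3
  (r|p)r : C equals the left operand's closure size = 3 (its accept is not ε-reachable, so the closure stops there)
  (r|p)r|r : new start ε-reaches every alternative's start; none of them accept ε, so the new accept is not reached: C = 1 + 3 + 1 = 5
  ((r|p)r|r)* : C = 1 (new start) + 5 (body) + 1 (new accept) = 7
  ((r|p)r|r)*p : the left operand accepts ε, so the closure extends into the next operand (via the concat ε-link); C = 7 + 1 = 8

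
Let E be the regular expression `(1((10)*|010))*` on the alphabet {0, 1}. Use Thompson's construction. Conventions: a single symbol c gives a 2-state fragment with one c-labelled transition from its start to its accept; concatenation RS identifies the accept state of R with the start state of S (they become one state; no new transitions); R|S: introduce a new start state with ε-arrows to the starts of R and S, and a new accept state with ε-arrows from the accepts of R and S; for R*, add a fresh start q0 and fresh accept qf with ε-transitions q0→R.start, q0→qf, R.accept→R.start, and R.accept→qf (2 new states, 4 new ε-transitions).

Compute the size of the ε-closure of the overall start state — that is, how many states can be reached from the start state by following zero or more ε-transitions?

3

Work bottom-up. For each fragment F, track |ε-closure(F.start)| and whether F's accept lies in that closure (i.e. whether F accepts ε). A single-symbol fragment has closure size 1 and does not accept ε.
  10 — same as the first factor's closure: |closure| = 1
  (10)* — new start has ε-edges to the inner start and to the new accept, so |closure| = 2 + 1 = 3
  010 — |closure| equals the left operand's closure size = 1 (its accept is not ε-reachable, so the closure stops there)
  (10)*|010 — |closure| = 1 (new start) + (3 + 1) + 1 (new accept, since some branch ε-reaches its own accept) = 6
  1((10)*|010) — same as the first factor's closure: |closure| = 1
  (1((10)*|010))* — the star's fresh start ε-reaches both the body's start and the fresh accept: |closure| = 2 + 1 = 3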